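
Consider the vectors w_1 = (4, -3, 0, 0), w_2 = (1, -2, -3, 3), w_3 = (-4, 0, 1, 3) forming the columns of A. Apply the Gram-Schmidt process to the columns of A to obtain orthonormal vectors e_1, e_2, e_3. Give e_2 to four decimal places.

e_2 = (-0.1376, -0.1835, -0.6882, 0.6882)

e_1 = w_1/‖w_1‖ = (4, -3, 0, 0)/5.0000 = (0.8000, -0.6000, 0.0000, 0.0000).
r_{12} = e_1·w_2 = 2.0000.
u_2 = w_2 − 2.0000·e_1 = (-0.6000, -0.8000, -3.0000, 3.0000).
‖u_2‖ = 4.3589, so e_2 = (-0.1376, -0.1835, -0.6882, 0.6882).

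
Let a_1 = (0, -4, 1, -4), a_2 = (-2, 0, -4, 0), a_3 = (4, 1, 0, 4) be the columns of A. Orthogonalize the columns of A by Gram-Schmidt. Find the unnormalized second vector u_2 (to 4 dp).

a_1 = (0, -4, 1, -4); ‖a_1‖ = 5.7446, so q_1 = (0.0000, -0.6963, 0.1741, -0.6963).
q_1·a_2 = 0.0000·(-2) + (-0.6963)·0 + 0.1741·(-4) + (-0.6963)·0 = -0.6963.
u_2 = a_2 + 0.6963·q_1 = (-2.0000, -0.4848, -3.8788, -0.4848).

u_2 = (-2.0000, -0.4848, -3.8788, -0.4848)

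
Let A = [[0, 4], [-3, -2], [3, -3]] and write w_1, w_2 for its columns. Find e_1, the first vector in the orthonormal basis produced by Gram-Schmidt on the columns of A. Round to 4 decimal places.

e_1 = (0.0000, -0.7071, 0.7071)

w_1 = (0, -3, 3); ‖w_1‖ = 4.2426, so e_1 = (0.0000, -0.7071, 0.7071).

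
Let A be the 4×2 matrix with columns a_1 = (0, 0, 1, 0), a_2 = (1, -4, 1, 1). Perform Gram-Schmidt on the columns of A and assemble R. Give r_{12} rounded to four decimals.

q_1 = a_1/‖a_1‖ = (0, 0, 1, 0)/1.0000 = (0.0000, 0.0000, 1.0000, 0.0000).
r_{12} = q_1·a_2 = 1.0000.

r_{12} = 1.0000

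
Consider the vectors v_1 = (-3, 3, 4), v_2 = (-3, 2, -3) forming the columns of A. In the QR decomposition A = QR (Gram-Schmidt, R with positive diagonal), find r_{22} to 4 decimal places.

r_{22} = 4.6621

v_1 = (-3, 3, 4); ‖v_1‖ = 5.8310, so q_1 = (-0.5145, 0.5145, 0.6860).
q_1·v_2 = (-0.5145)·(-3) + 0.5145·2 + 0.6860·(-3) = 0.5145.
u_2 = v_2 − 0.5145·q_1 = (-2.7353, 1.7353, -3.3529).
r_{22} = ‖u_2‖ = 4.6621.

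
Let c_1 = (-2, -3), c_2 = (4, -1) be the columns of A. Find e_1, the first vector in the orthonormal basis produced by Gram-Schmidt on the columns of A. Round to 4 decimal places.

c_1 = (-2, -3); ‖c_1‖ = 3.6056, so e_1 = (-0.5547, -0.8321).

e_1 = (-0.5547, -0.8321)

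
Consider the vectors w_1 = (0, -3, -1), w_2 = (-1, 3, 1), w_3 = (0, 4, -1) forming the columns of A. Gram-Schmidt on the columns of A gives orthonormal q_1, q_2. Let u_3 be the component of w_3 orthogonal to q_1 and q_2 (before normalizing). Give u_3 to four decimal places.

u_3 = (0.0000, 0.7000, -2.1000)

q_1 = w_1/‖w_1‖ = (0, -3, -1)/3.1623 = (0.0000, -0.9487, -0.3162).
r_{12} = q_1·w_2 = -3.1623.
u_2 = w_2 + 3.1623·q_1 = (-1.0000, 0.0000, 0.0000).
‖u_2‖ = 1.0000, so q_2 = (-1.0000, 0.0000, 0.0000).
r_{13} = q_1·w_3 = -3.4785; r_{23} = q_2·w_3 = 0.0000.
u_3 = w_3 + 3.4785·q_1 − 0.0000·q_2 = (0.0000, 0.7000, -2.1000).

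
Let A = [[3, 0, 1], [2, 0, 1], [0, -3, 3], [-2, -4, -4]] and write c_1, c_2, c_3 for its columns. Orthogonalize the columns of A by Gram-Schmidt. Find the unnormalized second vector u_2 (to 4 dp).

u_2 = (-1.4118, -0.9412, -3.0000, -3.0588)

c_1 = (3, 2, 0, -2); ‖c_1‖ = 4.1231, so e_1 = (0.7276, 0.4851, 0.0000, -0.4851).
e_1·c_2 = 0.7276·0 + 0.4851·0 + 0.0000·(-3) + (-0.4851)·(-4) = 1.9403.
u_2 = c_2 − 1.9403·e_1 = (-1.4118, -0.9412, -3.0000, -3.0588).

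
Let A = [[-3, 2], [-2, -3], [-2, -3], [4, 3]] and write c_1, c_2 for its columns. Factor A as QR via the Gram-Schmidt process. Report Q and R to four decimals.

c_1 = (-3, -2, -2, 4); ‖c_1‖ = 5.7446, so e_1 = (-0.5222, -0.3482, -0.3482, 0.6963).
e_1·c_2 = (-0.5222)·2 + (-0.3482)·(-3) + (-0.3482)·(-3) + 0.6963·3 = 3.1334.
u_2 = c_2 − 3.1334·e_1 = (3.6364, -1.9091, -1.9091, 0.8182).
‖u_2‖ = 4.6024, so e_2 = (0.7901, -0.4148, -0.4148, 0.1778).

Q = [[-0.5222, 0.7901], [-0.3482, -0.4148], [-0.3482, -0.4148], [0.6963, 0.1778]], R = [[5.7446, 3.1334], [0.0000, 4.6024]]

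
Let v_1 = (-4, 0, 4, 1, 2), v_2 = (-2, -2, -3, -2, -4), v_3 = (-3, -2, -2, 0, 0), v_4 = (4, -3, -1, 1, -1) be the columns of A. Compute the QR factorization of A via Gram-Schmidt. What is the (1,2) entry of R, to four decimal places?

e_1 = v_1/‖v_1‖ = (-4, 0, 4, 1, 2)/6.0828 = (-0.6576, 0.0000, 0.6576, 0.1644, 0.3288).
r_{12} = e_1·v_2 = -2.3016.

r_{12} = -2.3016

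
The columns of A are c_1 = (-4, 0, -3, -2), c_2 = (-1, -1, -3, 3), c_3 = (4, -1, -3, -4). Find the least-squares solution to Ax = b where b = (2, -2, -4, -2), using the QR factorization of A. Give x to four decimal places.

x = (0.1310, 0.4884, 0.7809)

c_1 = (-4, 0, -3, -2); ‖c_1‖ = 5.3852, so q_1 = (-0.7428, 0.0000, -0.5571, -0.3714).
q_1·c_2 = (-0.7428)·(-1) + 0.0000·(-1) + (-0.5571)·(-3) + (-0.3714)·3 = 1.2999.
u_2 = c_2 − 1.2999·q_1 = (-0.0345, -1.0000, -2.2759, 3.4828).
‖u_2‖ = 4.2791, so q_2 = (-0.0081, -0.2337, -0.5319, 0.8139).
q_1·c_3 = (-0.7428)·4 + 0.0000·(-1) + (-0.5571)·(-3) + (-0.3714)·(-4) = 0.1857; q_2·c_3 = (-0.0081)·4 + (-0.2337)·(-1) + (-0.5319)·(-3) + 0.8139·(-4) = -1.4586.
u_3 = c_3 − 0.1857·q_1 + 1.4586·q_2 = (4.1262, -1.3409, -3.6723, -2.7439).
‖u_3‖ = 6.3117, so q_3 = (0.6537, -0.2124, -0.5818, -0.4347).
Qᵀb = (1.4856, 0.9509, 4.9291).
Back-substitute: x_3 = 4.9291/6.3117 = 0.7809.
x_2 = (0.9509 + 1.4586·0.7809)/4.2791 = 0.4884.
x_1 = (1.4856 − 1.2999·0.4884 − 0.1857·0.7809)/5.3852 = 0.1310.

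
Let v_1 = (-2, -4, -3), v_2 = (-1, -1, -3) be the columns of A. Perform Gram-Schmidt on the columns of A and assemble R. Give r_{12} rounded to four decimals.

r_{12} = 2.7854

v_1 = (-2, -4, -3); ‖v_1‖ = 5.3852, so q_1 = (-0.3714, -0.7428, -0.5571).
r_{12} = q_1·v_2 = 2.7854.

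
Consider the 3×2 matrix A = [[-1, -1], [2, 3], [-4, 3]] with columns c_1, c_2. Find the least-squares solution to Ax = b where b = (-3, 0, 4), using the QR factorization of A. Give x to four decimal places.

c_1 = (-1, 2, -4); ‖c_1‖ = 4.5826, so q_1 = (-0.2182, 0.4364, -0.8729).
q_1·c_2 = (-0.2182)·(-1) + 0.4364·3 + (-0.8729)·3 = -1.0911.
u_2 = c_2 + 1.0911·q_1 = (-1.2381, 3.4762, 2.0476).
‖u_2‖ = 4.2201, so q_2 = (-0.2934, 0.8237, 0.4852).
Qᵀb = (-2.8368, 2.8209).
Back-substitute: x_2 = 2.8209/4.2201 = 0.6684.
x_1 = (-2.8368 + 1.0911·0.6684)/4.5826 = -0.4599.

x = (-0.4599, 0.6684)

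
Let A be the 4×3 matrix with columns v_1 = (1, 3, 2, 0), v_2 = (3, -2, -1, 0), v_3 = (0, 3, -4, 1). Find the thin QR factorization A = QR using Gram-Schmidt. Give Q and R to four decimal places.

q_1 = v_1/‖v_1‖ = (1, 3, 2, 0)/3.7417 = (0.2673, 0.8018, 0.5345, 0.0000).
r_{12} = q_1·v_2 = -1.3363.
u_2 = v_2 + 1.3363·q_1 = (3.3571, -0.9286, -0.2857, 0.0000).
‖u_2‖ = 3.4949, so q_2 = (0.9606, -0.2657, -0.0818, 0.0000).
r_{13} = q_1·v_3 = 0.2673; r_{23} = q_2·v_3 = -0.4701.
u_3 = v_3 − 0.2673·q_1 + 0.4701·q_2 = (0.3801, 2.6608, -4.1813, 1.0000).
‖u_3‖ = 5.0703, so q_3 = (0.0750, 0.5248, -0.8247, 0.1972).

Q = [[0.2673, 0.9606, 0.0750], [0.8018, -0.2657, 0.5248], [0.5345, -0.0818, -0.8247], [0.0000, 0.0000, 0.1972]], R = [[3.7417, -1.3363, 0.2673], [0.0000, 3.4949, -0.4701], [0.0000, 0.0000, 5.0703]]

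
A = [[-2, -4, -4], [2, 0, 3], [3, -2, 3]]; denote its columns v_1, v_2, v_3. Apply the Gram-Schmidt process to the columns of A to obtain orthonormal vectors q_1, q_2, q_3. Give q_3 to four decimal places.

q_1 = v_1/‖v_1‖ = (-2, 2, 3)/4.1231 = (-0.4851, 0.4851, 0.7276).
r_{12} = q_1·v_2 = 0.4851.
u_2 = v_2 − 0.4851·q_1 = (-3.7647, -0.2353, -2.3529).
‖u_2‖ = 4.4458, so q_2 = (-0.8468, -0.0529, -0.5293).
r_{13} = q_1·v_3 = 5.5783; r_{23} = q_2·v_3 = 1.6407.
u_3 = v_3 − 5.5783·q_1 − 1.6407·q_2 = (0.0952, 0.3810, -0.1905).
‖u_3‖ = 0.4364, so q_3 = (0.2182, 0.8729, -0.4364).

q_3 = (0.2182, 0.8729, -0.4364)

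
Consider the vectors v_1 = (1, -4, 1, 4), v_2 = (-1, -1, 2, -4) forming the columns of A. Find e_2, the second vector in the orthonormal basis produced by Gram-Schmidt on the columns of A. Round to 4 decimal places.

e_2 = (-0.1575, -0.5342, 0.5411, -0.6301)

v_1 = (1, -4, 1, 4); ‖v_1‖ = 5.8310, so e_1 = (0.1715, -0.6860, 0.1715, 0.6860).
e_1·v_2 = 0.1715·(-1) + (-0.6860)·(-1) + 0.1715·2 + 0.6860·(-4) = -1.8865.
u_2 = v_2 + 1.8865·e_1 = (-0.6765, -2.2941, 2.3235, -2.7059).
‖u_2‖ = 4.2943, so e_2 = (-0.1575, -0.5342, 0.5411, -0.6301).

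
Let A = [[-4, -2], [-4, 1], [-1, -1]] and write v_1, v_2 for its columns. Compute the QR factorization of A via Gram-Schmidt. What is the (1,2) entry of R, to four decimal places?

e_1 = v_1/‖v_1‖ = (-4, -4, -1)/5.7446 = (-0.6963, -0.6963, -0.1741).
r_{12} = e_1·v_2 = 0.8704.

r_{12} = 0.8704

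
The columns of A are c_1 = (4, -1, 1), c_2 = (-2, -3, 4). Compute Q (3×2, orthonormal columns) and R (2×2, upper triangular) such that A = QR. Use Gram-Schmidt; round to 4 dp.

c_1 = (4, -1, 1); ‖c_1‖ = 4.2426, so e_1 = (0.9428, -0.2357, 0.2357).
e_1·c_2 = 0.9428·(-2) + (-0.2357)·(-3) + 0.2357·4 = -0.2357.
u_2 = c_2 + 0.2357·e_1 = (-1.7778, -3.0556, 4.0556).
‖u_2‖ = 5.3800, so e_2 = (-0.3304, -0.5679, 0.7538).

Q = [[0.9428, -0.3304], [-0.2357, -0.5679], [0.2357, 0.7538]], R = [[4.2426, -0.2357], [0.0000, 5.3800]]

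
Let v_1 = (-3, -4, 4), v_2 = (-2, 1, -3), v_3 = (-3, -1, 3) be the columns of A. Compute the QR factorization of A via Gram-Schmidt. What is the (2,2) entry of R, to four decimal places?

q_1 = v_1/‖v_1‖ = (-3, -4, 4)/6.4031 = (-0.4685, -0.6247, 0.6247).
r_{12} = q_1·v_2 = -1.5617.
u_2 = v_2 + 1.5617·q_1 = (-2.7317, 0.0244, -2.0244).
r_{22} = ‖u_2‖ = 3.4001.

r_{22} = 3.4001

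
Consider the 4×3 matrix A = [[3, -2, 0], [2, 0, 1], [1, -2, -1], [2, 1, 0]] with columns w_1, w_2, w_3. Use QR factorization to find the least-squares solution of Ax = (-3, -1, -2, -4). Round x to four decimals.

q_1 = w_1/‖w_1‖ = (3, 2, 1, 2)/4.2426 = (0.7071, 0.4714, 0.2357, 0.4714).
r_{12} = q_1·w_2 = -1.4142.
u_2 = w_2 + 1.4142·q_1 = (-1.0000, 0.6667, -1.6667, 1.6667).
‖u_2‖ = 2.6458, so q_2 = (-0.3780, 0.2520, -0.6299, 0.6299).
r_{13} = q_1·w_3 = 0.2357; r_{23} = q_2·w_3 = 0.8819.
u_3 = w_3 − 0.2357·q_1 − 0.8819·q_2 = (0.1667, 0.6667, -0.5000, -0.6667).
‖u_3‖ = 1.0801, so q_3 = (0.1543, 0.6172, -0.4629, -0.6172).
Qᵀb = (-4.9497, -0.3780, 2.3146).
Back-substitute: x_3 = 2.3146/1.0801 = 2.1429.
x_2 = (-0.3780 − 0.8819·2.1429)/2.6458 = -0.8571.
x_1 = (-4.9497 + 1.4142·(-0.8571) − 0.2357·2.1429)/4.2426 = -1.5714.

x = (-1.5714, -0.8571, 2.1429)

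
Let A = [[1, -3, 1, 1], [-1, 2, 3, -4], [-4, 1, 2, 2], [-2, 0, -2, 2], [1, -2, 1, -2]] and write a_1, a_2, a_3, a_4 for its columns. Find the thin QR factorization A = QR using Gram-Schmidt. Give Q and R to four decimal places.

a_1 = (1, -1, -4, -2, 1); ‖a_1‖ = 4.7958, so e_1 = (0.2085, -0.2085, -0.8341, -0.4170, 0.2085).
e_1·a_2 = 0.2085·(-3) + (-0.2085)·2 + (-0.8341)·1 + (-0.4170)·0 + 0.2085·(-2) = -2.2937.
u_2 = a_2 + 2.2937·e_1 = (-2.5217, 1.5217, -0.9130, -0.9565, -1.5217).
‖u_2‖ = 3.5692, so e_2 = (-0.7065, 0.4264, -0.2558, -0.2680, -0.4264).
e_1·a_3 = 0.2085·1 + (-0.2085)·3 + (-0.8341)·2 + (-0.4170)·(-2) + 0.2085·1 = -1.0426; e_2·a_3 = (-0.7065)·1 + 0.4264·3 + (-0.2558)·2 + (-0.2680)·(-2) + (-0.4264)·1 = 0.1705.
u_3 = a_3 + 1.0426·e_1 − 0.1705·e_2 = (1.3379, 2.7099, 1.1741, -2.3891, 1.2901).
‖u_3‖ = 4.2289, so e_3 = (0.3164, 0.6408, 0.2776, -0.5649, 0.3051).
e_1·a_4 = 0.2085·1 + (-0.2085)·(-4) + (-0.8341)·2 + (-0.4170)·2 + 0.2085·(-2) = -1.8766; e_2·a_4 = (-0.7065)·1 + 0.4264·(-4) + (-0.2558)·2 + (-0.2680)·2 + (-0.4264)·(-2) = -2.6069; e_3·a_4 = 0.3164·1 + 0.6408·(-4) + 0.2776·2 + (-0.5649)·2 + 0.3051·(-2) = -3.4316.
u_4 = a_4 + 1.8766·e_1 + 2.6069·e_2 + 3.4316·e_3 = (0.6351, -1.0809, 0.7206, -1.4198, -1.6733).
‖u_4‖ = 2.6281, so e_4 = (0.2417, -0.4113, 0.2742, -0.5403, -0.6367).

Q = [[0.2085, -0.7065, 0.3164, 0.2417], [-0.2085, 0.4264, 0.6408, -0.4113], [-0.8341, -0.2558, 0.2776, 0.2742], [-0.4170, -0.2680, -0.5649, -0.5403], [0.2085, -0.4264, 0.3051, -0.6367]], R = [[4.7958, -2.2937, -1.0426, -1.8766], [0.0000, 3.5692, 0.1705, -2.6069], [0.0000, 0.0000, 4.2289, -3.4316], [0.0000, 0.0000, 0.0000, 2.6281]]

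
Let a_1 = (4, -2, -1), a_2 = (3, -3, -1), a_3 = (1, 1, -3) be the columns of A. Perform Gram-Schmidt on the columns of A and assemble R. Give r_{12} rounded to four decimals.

a_1 = (4, -2, -1); ‖a_1‖ = 4.5826, so e_1 = (0.8729, -0.4364, -0.2182).
r_{12} = e_1·a_2 = 4.1461.

r_{12} = 4.1461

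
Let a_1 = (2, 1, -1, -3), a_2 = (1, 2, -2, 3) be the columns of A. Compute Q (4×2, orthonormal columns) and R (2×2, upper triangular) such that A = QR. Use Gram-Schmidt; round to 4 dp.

Q = [[0.5164, 0.3356], [0.2582, 0.5274], [-0.2582, -0.5274], [-0.7746, 0.5754]], R = [[3.8730, -0.7746], [0.0000, 4.1713]]

a_1 = (2, 1, -1, -3); ‖a_1‖ = 3.8730, so q_1 = (0.5164, 0.2582, -0.2582, -0.7746).
q_1·a_2 = 0.5164·1 + 0.2582·2 + (-0.2582)·(-2) + (-0.7746)·3 = -0.7746.
u_2 = a_2 + 0.7746·q_1 = (1.4000, 2.2000, -2.2000, 2.4000).
‖u_2‖ = 4.1713, so q_2 = (0.3356, 0.5274, -0.5274, 0.5754).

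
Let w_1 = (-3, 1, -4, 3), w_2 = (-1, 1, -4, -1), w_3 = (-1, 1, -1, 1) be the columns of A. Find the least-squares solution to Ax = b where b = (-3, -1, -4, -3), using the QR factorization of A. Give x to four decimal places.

w_1 = (-3, 1, -4, 3); ‖w_1‖ = 5.9161, so q_1 = (-0.5071, 0.1690, -0.6761, 0.5071).
q_1·w_2 = (-0.5071)·(-1) + 0.1690·1 + (-0.6761)·(-4) + 0.5071·(-1) = 2.8735.
u_2 = w_2 − 2.8735·q_1 = (0.4571, 0.5143, -2.0571, -2.4571).
‖u_2‖ = 3.2776, so q_2 = (0.1395, 0.1569, -0.6276, -0.7497).
q_1·w_3 = (-0.5071)·(-1) + 0.1690·1 + (-0.6761)·(-1) + 0.5071·1 = 1.8593; q_2·w_3 = 0.1395·(-1) + 0.1569·1 + (-0.6276)·(-1) + (-0.7497)·1 = -0.1046.
u_3 = w_3 − 1.8593·q_1 + 0.1046·q_2 = (-0.0426, 0.7021, 0.1915, -0.0213).
‖u_3‖ = 0.7293, so q_3 = (-0.0583, 0.9627, 0.2626, -0.0292).
Qᵀb = (2.5355, 4.1842, -1.7504).
Back-substitute: x_3 = -1.7504/0.7293 = -2.4000.
x_2 = (4.1842 + 0.1046·(-2.4000))/3.2776 = 1.2000.
x_1 = (2.5355 − 2.8735·1.2000 − 1.8593·(-2.4000))/5.9161 = 0.6000.

x = (0.6000, 1.2000, -2.4000)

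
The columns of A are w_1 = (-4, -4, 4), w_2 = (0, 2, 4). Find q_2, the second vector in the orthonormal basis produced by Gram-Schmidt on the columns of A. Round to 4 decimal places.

q_2 = (0.1543, 0.6172, 0.7715)

q_1 = w_1/‖w_1‖ = (-4, -4, 4)/6.9282 = (-0.5774, -0.5774, 0.5774).
r_{12} = q_1·w_2 = 1.1547.
u_2 = w_2 − 1.1547·q_1 = (0.6667, 2.6667, 3.3333).
‖u_2‖ = 4.3205, so q_2 = (0.1543, 0.6172, 0.7715).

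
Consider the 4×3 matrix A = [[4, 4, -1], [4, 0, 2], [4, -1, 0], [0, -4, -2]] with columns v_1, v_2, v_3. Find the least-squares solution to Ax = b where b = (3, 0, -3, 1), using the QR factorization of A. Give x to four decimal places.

x = (-0.0491, 0.4396, -0.7291)

v_1 = (4, 4, 4, 0); ‖v_1‖ = 6.9282, so q_1 = (0.5774, 0.5774, 0.5774, 0.0000).
q_1·v_2 = 0.5774·4 + 0.5774·0 + 0.5774·(-1) + 0.0000·(-4) = 1.7321.
u_2 = v_2 − 1.7321·q_1 = (3.0000, -1.0000, -2.0000, -4.0000).
‖u_2‖ = 5.4772, so q_2 = (0.5477, -0.1826, -0.3651, -0.7303).
q_1·v_3 = 0.5774·(-1) + 0.5774·2 + 0.5774·0 + 0.0000·(-2) = 0.5774; q_2·v_3 = 0.5477·(-1) + (-0.1826)·2 + (-0.3651)·0 + (-0.7303)·(-2) = 0.5477.
u_3 = v_3 − 0.5774·q_1 − 0.5477·q_2 = (-1.6333, 1.7667, -0.1333, -1.6000).
‖u_3‖ = 2.8925, so q_3 = (-0.5647, 0.6108, -0.0461, -0.5532).
Qᵀb = (0.0000, 2.0083, -2.1089).
Back-substitute: x_3 = -2.1089/2.8925 = -0.7291.
x_2 = (2.0083 − 0.5477·(-0.7291))/5.4772 = 0.4396.
x_1 = (0.0000 − 1.7321·0.4396 − 0.5774·(-0.7291))/6.9282 = -0.0491.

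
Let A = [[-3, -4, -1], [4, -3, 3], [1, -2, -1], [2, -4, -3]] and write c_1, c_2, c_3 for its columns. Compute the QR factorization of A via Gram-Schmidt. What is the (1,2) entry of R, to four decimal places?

r_{12} = -1.8257

c_1 = (-3, 4, 1, 2); ‖c_1‖ = 5.4772, so q_1 = (-0.5477, 0.7303, 0.1826, 0.3651).
r_{12} = q_1·c_2 = -1.8257.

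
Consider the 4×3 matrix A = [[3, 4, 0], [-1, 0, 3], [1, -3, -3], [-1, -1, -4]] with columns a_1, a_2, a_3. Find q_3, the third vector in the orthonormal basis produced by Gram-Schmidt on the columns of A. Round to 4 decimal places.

a_1 = (3, -1, 1, -1); ‖a_1‖ = 3.4641, so q_1 = (0.8660, -0.2887, 0.2887, -0.2887).
q_1·a_2 = 0.8660·4 + (-0.2887)·0 + 0.2887·(-3) + (-0.2887)·(-1) = 2.8868.
u_2 = a_2 − 2.8868·q_1 = (1.5000, 0.8333, -3.8333, -0.1667).
‖u_2‖ = 4.2032, so q_2 = (0.3569, 0.1983, -0.9120, -0.0397).
q_1·a_3 = 0.8660·0 + (-0.2887)·3 + 0.2887·(-3) + (-0.2887)·(-4) = -0.5774; q_2·a_3 = 0.3569·0 + 0.1983·3 + (-0.9120)·(-3) + (-0.0397)·(-4) = 3.4894.
u_3 = a_3 + 0.5774·q_1 − 3.4894·q_2 = (-0.7453, 2.1415, 0.3491, -4.0283).
‖u_3‖ = 4.6358, so q_3 = (-0.1608, 0.4620, 0.0753, -0.8690).

q_3 = (-0.1608, 0.4620, 0.0753, -0.8690)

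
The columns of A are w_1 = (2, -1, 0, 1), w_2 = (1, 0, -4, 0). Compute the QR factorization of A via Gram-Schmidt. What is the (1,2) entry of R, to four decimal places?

w_1 = (2, -1, 0, 1); ‖w_1‖ = 2.4495, so q_1 = (0.8165, -0.4082, 0.0000, 0.4082).
r_{12} = q_1·w_2 = 0.8165.

r_{12} = 0.8165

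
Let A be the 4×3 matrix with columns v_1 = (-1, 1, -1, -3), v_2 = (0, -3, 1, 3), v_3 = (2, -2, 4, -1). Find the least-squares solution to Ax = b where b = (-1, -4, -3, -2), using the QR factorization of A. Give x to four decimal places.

x = (2.5794, 1.9977, -0.2035)

q_1 = v_1/‖v_1‖ = (-1, 1, -1, -3)/3.4641 = (-0.2887, 0.2887, -0.2887, -0.8660).
r_{12} = q_1·v_2 = -3.7528.
u_2 = v_2 + 3.7528·q_1 = (-1.0833, -1.9167, -0.0833, -0.2500).
‖u_2‖ = 2.2174, so q_2 = (-0.4886, -0.8644, -0.0376, -0.1127).
r_{13} = q_1·v_3 = -1.4434; r_{23} = q_2·v_3 = 0.7141.
u_3 = v_3 + 1.4434·q_1 − 0.7141·q_2 = (1.9322, -0.9661, 3.6102, -2.1695).
‖u_3‖ = 4.7336, so q_3 = (0.4082, -0.2041, 0.7627, -0.4583).
Qᵀb = (1.7321, 4.2844, -0.9632).
Back-substitute: x_3 = -0.9632/4.7336 = -0.2035.
x_2 = (4.2844 − 0.7141·(-0.2035))/2.2174 = 1.9977.
x_1 = (1.7321 + 3.7528·1.9977 + 1.4434·(-0.2035))/3.4641 = 2.5794.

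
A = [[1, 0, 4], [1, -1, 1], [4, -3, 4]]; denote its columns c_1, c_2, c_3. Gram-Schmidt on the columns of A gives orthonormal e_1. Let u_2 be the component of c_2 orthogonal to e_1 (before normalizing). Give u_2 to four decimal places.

u_2 = (0.7222, -0.2778, -0.1111)

c_1 = (1, 1, 4); ‖c_1‖ = 4.2426, so e_1 = (0.2357, 0.2357, 0.9428).
e_1·c_2 = 0.2357·0 + 0.2357·(-1) + 0.9428·(-3) = -3.0641.
u_2 = c_2 + 3.0641·e_1 = (0.7222, -0.2778, -0.1111).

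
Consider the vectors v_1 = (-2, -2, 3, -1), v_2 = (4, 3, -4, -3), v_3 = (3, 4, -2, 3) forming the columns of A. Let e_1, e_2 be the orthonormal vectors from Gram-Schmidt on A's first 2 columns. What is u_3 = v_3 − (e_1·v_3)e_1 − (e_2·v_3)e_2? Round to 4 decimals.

u_3 = (0.8922, 1.5822, 1.7817, 0.3962)

v_1 = (-2, -2, 3, -1); ‖v_1‖ = 4.2426, so e_1 = (-0.4714, -0.4714, 0.7071, -0.2357).
e_1·v_2 = (-0.4714)·4 + (-0.4714)·3 + 0.7071·(-4) + (-0.2357)·(-3) = -5.4212.
u_2 = v_2 + 5.4212·e_1 = (1.4444, 0.4444, -0.1667, -4.2778).
‖u_2‖ = 4.5399, so e_2 = (0.3182, 0.0979, -0.0367, -0.9423).
e_1·v_3 = (-0.4714)·3 + (-0.4714)·4 + 0.7071·(-2) + (-0.2357)·3 = -5.4212; e_2·v_3 = 0.3182·3 + 0.0979·4 + (-0.0367)·(-2) + (-0.9423)·3 = -1.4073.
u_3 = v_3 + 5.4212·e_1 + 1.4073·e_2 = (0.8922, 1.5822, 1.7817, 0.3962).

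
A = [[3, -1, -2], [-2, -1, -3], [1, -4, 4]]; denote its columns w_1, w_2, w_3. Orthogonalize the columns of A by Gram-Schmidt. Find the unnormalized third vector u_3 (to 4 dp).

u_3 = (-2.8150, -3.4405, 1.5639)

q_1 = w_1/‖w_1‖ = (3, -2, 1)/3.7417 = (0.8018, -0.5345, 0.2673).
r_{12} = q_1·w_2 = -1.3363.
u_2 = w_2 + 1.3363·q_1 = (0.0714, -1.7143, -3.6429).
‖u_2‖ = 4.0267, so q_2 = (0.0177, -0.4257, -0.9047).
r_{13} = q_1·w_3 = 1.0690; r_{23} = q_2·w_3 = -2.3770.
u_3 = w_3 − 1.0690·q_1 + 2.3770·q_2 = (-2.8150, -3.4405, 1.5639).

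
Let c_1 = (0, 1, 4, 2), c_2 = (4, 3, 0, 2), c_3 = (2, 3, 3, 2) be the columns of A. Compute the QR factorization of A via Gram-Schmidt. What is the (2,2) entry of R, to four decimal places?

c_1 = (0, 1, 4, 2); ‖c_1‖ = 4.5826, so e_1 = (0.0000, 0.2182, 0.8729, 0.4364).
e_1·c_2 = 0.0000·4 + 0.2182·3 + 0.8729·0 + 0.4364·2 = 1.5275.
u_2 = c_2 − 1.5275·e_1 = (4.0000, 2.6667, -1.3333, 1.3333).
r_{22} = ‖u_2‖ = 5.1640.

r_{22} = 5.1640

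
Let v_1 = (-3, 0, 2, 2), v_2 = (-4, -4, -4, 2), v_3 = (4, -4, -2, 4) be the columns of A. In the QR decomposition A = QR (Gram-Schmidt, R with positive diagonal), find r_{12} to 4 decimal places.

r_{12} = 1.9403

v_1 = (-3, 0, 2, 2); ‖v_1‖ = 4.1231, so e_1 = (-0.7276, 0.0000, 0.4851, 0.4851).
r_{12} = e_1·v_2 = 1.9403.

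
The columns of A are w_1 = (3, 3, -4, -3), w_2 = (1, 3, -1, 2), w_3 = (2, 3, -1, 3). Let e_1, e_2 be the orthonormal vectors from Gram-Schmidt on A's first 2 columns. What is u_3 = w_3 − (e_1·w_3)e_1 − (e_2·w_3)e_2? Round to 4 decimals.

w_1 = (3, 3, -4, -3); ‖w_1‖ = 6.5574, so e_1 = (0.4575, 0.4575, -0.6100, -0.4575).
e_1·w_2 = 0.4575·1 + 0.4575·3 + (-0.6100)·(-1) + (-0.4575)·2 = 1.5250.
u_2 = w_2 − 1.5250·e_1 = (0.3023, 2.3023, -0.0698, 2.6977).
‖u_2‖ = 3.5601, so e_2 = (0.0849, 0.6467, -0.0196, 0.7577).
e_1·w_3 = 0.4575·2 + 0.4575·3 + (-0.6100)·(-1) + (-0.4575)·3 = 1.5250; e_2·w_3 = 0.0849·2 + 0.6467·3 + (-0.0196)·(-1) + 0.7577·3 = 4.4028.
u_3 = w_3 − 1.5250·e_1 − 4.4028·e_2 = (0.9284, -0.5450, 0.0165, 0.3615).

u_3 = (0.9284, -0.5450, 0.0165, 0.3615)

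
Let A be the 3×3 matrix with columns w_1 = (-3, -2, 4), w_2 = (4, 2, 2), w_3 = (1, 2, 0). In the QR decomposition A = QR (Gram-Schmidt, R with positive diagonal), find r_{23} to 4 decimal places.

e_1 = w_1/‖w_1‖ = (-3, -2, 4)/5.3852 = (-0.5571, -0.3714, 0.7428).
r_{12} = e_1·w_2 = -1.4856.
u_2 = w_2 + 1.4856·e_1 = (3.1724, 1.4483, 3.1034).
‖u_2‖ = 4.6683, so e_2 = (0.6796, 0.3102, 0.6648).
r_{23} = e_2·w_3 = 1.3000.

r_{23} = 1.3000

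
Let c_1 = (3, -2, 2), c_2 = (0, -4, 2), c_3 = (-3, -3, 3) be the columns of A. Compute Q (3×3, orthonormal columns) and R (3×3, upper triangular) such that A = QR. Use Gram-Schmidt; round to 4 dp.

c_1 = (3, -2, 2); ‖c_1‖ = 4.1231, so q_1 = (0.7276, -0.4851, 0.4851).
q_1·c_2 = 0.7276·0 + (-0.4851)·(-4) + 0.4851·2 = 2.9104.
u_2 = c_2 − 2.9104·q_1 = (-2.1176, -2.5882, 0.5882).
‖u_2‖ = 3.3955, so q_2 = (-0.6237, -0.7623, 0.1732).
q_1·c_3 = 0.7276·(-3) + (-0.4851)·(-3) + 0.4851·3 = 0.7276; q_2·c_3 = (-0.6237)·(-3) + (-0.7623)·(-3) + 0.1732·3 = 4.6775.
u_3 = c_3 − 0.7276·q_1 − 4.6775·q_2 = (-0.6122, 0.9184, 1.8367).
‖u_3‖ = 2.1429, so q_3 = (-0.2857, 0.4286, 0.8571).

Q = [[0.7276, -0.6237, -0.2857], [-0.4851, -0.7623, 0.4286], [0.4851, 0.1732, 0.8571]], R = [[4.1231, 2.9104, 0.7276], [0.0000, 3.3955, 4.6775], [0.0000, 0.0000, 2.1429]]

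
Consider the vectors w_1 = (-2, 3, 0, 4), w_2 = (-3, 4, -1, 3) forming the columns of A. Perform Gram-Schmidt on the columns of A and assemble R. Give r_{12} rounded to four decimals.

w_1 = (-2, 3, 0, 4); ‖w_1‖ = 5.3852, so q_1 = (-0.3714, 0.5571, 0.0000, 0.7428).
r_{12} = q_1·w_2 = 5.5709.

r_{12} = 5.5709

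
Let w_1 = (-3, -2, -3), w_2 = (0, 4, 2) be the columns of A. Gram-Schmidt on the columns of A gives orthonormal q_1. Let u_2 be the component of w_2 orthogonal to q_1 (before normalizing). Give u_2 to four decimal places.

q_1 = w_1/‖w_1‖ = (-3, -2, -3)/4.6904 = (-0.6396, -0.4264, -0.6396).
r_{12} = q_1·w_2 = -2.9848.
u_2 = w_2 + 2.9848·q_1 = (-1.9091, 2.7273, 0.0909).

u_2 = (-1.9091, 2.7273, 0.0909)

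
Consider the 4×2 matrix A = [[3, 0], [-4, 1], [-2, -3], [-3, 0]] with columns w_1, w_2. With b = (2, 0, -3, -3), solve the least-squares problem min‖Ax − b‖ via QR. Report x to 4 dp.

x = (0.5106, 0.7979)

w_1 = (3, -4, -2, -3); ‖w_1‖ = 6.1644, so e_1 = (0.4867, -0.6489, -0.3244, -0.4867).
e_1·w_2 = 0.4867·0 + (-0.6489)·1 + (-0.3244)·(-3) + (-0.4867)·0 = 0.3244.
u_2 = w_2 − 0.3244·e_1 = (-0.1579, 1.2105, -2.8947, 0.1579).
‖u_2‖ = 3.1456, so e_2 = (-0.0502, 0.3848, -0.9203, 0.0502).
Qᵀb = (3.4066, 2.5098).
Back-substitute: x_2 = 2.5098/3.1456 = 0.7979.
x_1 = (3.4066 − 0.3244·0.7979)/6.1644 = 0.5106.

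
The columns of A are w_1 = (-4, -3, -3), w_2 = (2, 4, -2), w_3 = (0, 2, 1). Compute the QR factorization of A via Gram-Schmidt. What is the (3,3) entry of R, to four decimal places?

w_1 = (-4, -3, -3); ‖w_1‖ = 5.8310, so q_1 = (-0.6860, -0.5145, -0.5145).
q_1·w_2 = (-0.6860)·2 + (-0.5145)·4 + (-0.5145)·(-2) = -2.4010.
u_2 = w_2 + 2.4010·q_1 = (0.3529, 2.7647, -3.2353).
‖u_2‖ = 4.2703, so q_2 = (0.0827, 0.6474, -0.7576).
q_1·w_3 = (-0.6860)·0 + (-0.5145)·2 + (-0.5145)·1 = -1.5435; q_2·w_3 = 0.0827·0 + 0.6474·2 + (-0.7576)·1 = 0.5372.
u_3 = w_3 + 1.5435·q_1 − 0.5372·q_2 = (-1.1032, 0.8581, 0.6129).
r_{33} = ‖u_3‖ = 1.5261.

r_{33} = 1.5261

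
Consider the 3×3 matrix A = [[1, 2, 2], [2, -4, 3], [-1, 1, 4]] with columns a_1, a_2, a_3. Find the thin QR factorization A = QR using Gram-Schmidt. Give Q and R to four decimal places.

e_1 = a_1/‖a_1‖ = (1, 2, -1)/2.4495 = (0.4082, 0.8165, -0.4082).
r_{12} = e_1·a_2 = -2.8577.
u_2 = a_2 + 2.8577·e_1 = (3.1667, -1.6667, -0.1667).
‖u_2‖ = 3.5824, so e_2 = (0.8840, -0.4652, -0.0465).
r_{13} = e_1·a_3 = 1.6330; r_{23} = e_2·a_3 = 0.1861.
u_3 = a_3 − 1.6330·e_1 − 0.1861·e_2 = (1.1688, 1.7532, 4.6753).
‖u_3‖ = 5.1282, so e_3 = (0.2279, 0.3419, 0.9117).

Q = [[0.4082, 0.8840, 0.2279], [0.8165, -0.4652, 0.3419], [-0.4082, -0.0465, 0.9117]], R = [[2.4495, -2.8577, 1.6330], [0.0000, 3.5824, 0.1861], [0.0000, 0.0000, 5.1282]]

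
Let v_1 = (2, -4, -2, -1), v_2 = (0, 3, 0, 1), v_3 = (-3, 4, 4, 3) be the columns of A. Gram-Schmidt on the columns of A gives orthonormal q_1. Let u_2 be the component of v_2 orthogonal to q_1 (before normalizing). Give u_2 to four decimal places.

u_2 = (1.0400, 0.9200, -1.0400, 0.4800)

v_1 = (2, -4, -2, -1); ‖v_1‖ = 5.0000, so q_1 = (0.4000, -0.8000, -0.4000, -0.2000).
q_1·v_2 = 0.4000·0 + (-0.8000)·3 + (-0.4000)·0 + (-0.2000)·1 = -2.6000.
u_2 = v_2 + 2.6000·q_1 = (1.0400, 0.9200, -1.0400, 0.4800).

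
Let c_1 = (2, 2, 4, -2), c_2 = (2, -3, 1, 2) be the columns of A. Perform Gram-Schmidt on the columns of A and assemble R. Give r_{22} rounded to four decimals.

r_{22} = 4.2258

e_1 = c_1/‖c_1‖ = (2, 2, 4, -2)/5.2915 = (0.3780, 0.3780, 0.7559, -0.3780).
r_{12} = e_1·c_2 = -0.3780.
u_2 = c_2 + 0.3780·e_1 = (2.1429, -2.8571, 1.2857, 1.8571).
r_{22} = ‖u_2‖ = 4.2258.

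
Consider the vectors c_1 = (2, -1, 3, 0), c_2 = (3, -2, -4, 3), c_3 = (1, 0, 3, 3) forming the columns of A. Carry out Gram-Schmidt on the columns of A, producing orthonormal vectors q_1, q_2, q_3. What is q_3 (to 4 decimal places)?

q_3 = (-0.2758, 0.3087, 0.2868, 0.8639)

q_1 = c_1/‖c_1‖ = (2, -1, 3, 0)/3.7417 = (0.5345, -0.2673, 0.8018, 0.0000).
r_{12} = q_1·c_2 = -1.0690.
u_2 = c_2 + 1.0690·q_1 = (3.5714, -2.2857, -3.1429, 3.0000).
‖u_2‖ = 6.0710, so q_2 = (0.5883, -0.3765, -0.5177, 0.4942).
r_{13} = q_1·c_3 = 2.9399; r_{23} = q_2·c_3 = 0.5177.
u_3 = c_3 − 2.9399·q_1 − 0.5177·q_2 = (-0.8760, 0.9806, 0.9109, 2.7442).
‖u_3‖ = 3.1763, so q_3 = (-0.2758, 0.3087, 0.2868, 0.8639).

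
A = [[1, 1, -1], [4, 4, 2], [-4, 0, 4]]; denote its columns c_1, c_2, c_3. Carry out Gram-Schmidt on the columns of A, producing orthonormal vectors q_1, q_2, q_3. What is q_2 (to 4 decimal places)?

q_1 = c_1/‖c_1‖ = (1, 4, -4)/5.7446 = (0.1741, 0.6963, -0.6963).
r_{12} = q_1·c_2 = 2.9593.
u_2 = c_2 − 2.9593·q_1 = (0.4848, 1.9394, 2.0606).
‖u_2‖ = 2.8710, so q_2 = (0.1689, 0.6755, 0.7177).

q_2 = (0.1689, 0.6755, 0.7177)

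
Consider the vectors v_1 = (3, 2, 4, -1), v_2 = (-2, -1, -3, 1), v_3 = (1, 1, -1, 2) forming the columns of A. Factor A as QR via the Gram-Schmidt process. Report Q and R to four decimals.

v_1 = (3, 2, 4, -1); ‖v_1‖ = 5.4772, so q_1 = (0.5477, 0.3651, 0.7303, -0.1826).
q_1·v_2 = 0.5477·(-2) + 0.3651·(-1) + 0.7303·(-3) + (-0.1826)·1 = -3.8341.
u_2 = v_2 + 3.8341·q_1 = (0.1000, 0.4000, -0.2000, 0.3000).
‖u_2‖ = 0.5477, so q_2 = (0.1826, 0.7303, -0.3651, 0.5477).
q_1·v_3 = 0.5477·1 + 0.3651·1 + 0.7303·(-1) + (-0.1826)·2 = -0.1826; q_2·v_3 = 0.1826·1 + 0.7303·1 + (-0.3651)·(-1) + 0.5477·2 = 2.3735.
u_3 = v_3 + 0.1826·q_1 − 2.3735·q_2 = (0.6667, -0.6667, 0.0000, 0.6667).
‖u_3‖ = 1.1547, so q_3 = (0.5774, -0.5774, 0.0000, 0.5774).

Q = [[0.5477, 0.1826, 0.5774], [0.3651, 0.7303, -0.5774], [0.7303, -0.3651, 0.0000], [-0.1826, 0.5477, 0.5774]], R = [[5.4772, -3.8341, -0.1826], [0.0000, 0.5477, 2.3735], [0.0000, 0.0000, 1.1547]]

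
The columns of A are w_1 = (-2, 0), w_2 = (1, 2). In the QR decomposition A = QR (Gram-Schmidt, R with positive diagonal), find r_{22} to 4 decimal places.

q_1 = w_1/‖w_1‖ = (-2, 0)/2.0000 = (-1.0000, 0.0000).
r_{12} = q_1·w_2 = -1.0000.
u_2 = w_2 + 1.0000·q_1 = (0.0000, 2.0000).
r_{22} = ‖u_2‖ = 2.0000.

r_{22} = 2.0000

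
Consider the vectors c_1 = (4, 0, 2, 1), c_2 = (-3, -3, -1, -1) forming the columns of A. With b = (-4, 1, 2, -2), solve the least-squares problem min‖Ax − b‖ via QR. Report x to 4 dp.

c_1 = (4, 0, 2, 1); ‖c_1‖ = 4.5826, so q_1 = (0.8729, 0.0000, 0.4364, 0.2182).
q_1·c_2 = 0.8729·(-3) + 0.0000·(-3) + 0.4364·(-1) + 0.2182·(-1) = -3.2733.
u_2 = c_2 + 3.2733·q_1 = (-0.1429, -3.0000, 0.4286, -0.2857).
‖u_2‖ = 3.0472, so q_2 = (-0.0469, -0.9845, 0.1406, -0.0938).
Qᵀb = (-3.0551, -0.3282).
Back-substitute: x_2 = -0.3282/3.0472 = -0.1077.
x_1 = (-3.0551 + 3.2733·(-0.1077))/4.5826 = -0.7436.

x = (-0.7436, -0.1077)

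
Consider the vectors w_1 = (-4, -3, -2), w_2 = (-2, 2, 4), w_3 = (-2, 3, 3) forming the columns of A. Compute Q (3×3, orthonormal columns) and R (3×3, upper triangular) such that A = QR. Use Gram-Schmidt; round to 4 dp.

Q = [[-0.7428, -0.5927, -0.3114], [-0.5571, 0.2891, 0.7785], [-0.3714, 0.7517, -0.5449]], R = [[5.3852, -1.1142, -1.2999], [0.0000, 4.7706, 4.3080], [0.0000, 0.0000, 1.3234]]

w_1 = (-4, -3, -2); ‖w_1‖ = 5.3852, so q_1 = (-0.7428, -0.5571, -0.3714).
q_1·w_2 = (-0.7428)·(-2) + (-0.5571)·2 + (-0.3714)·4 = -1.1142.
u_2 = w_2 + 1.1142·q_1 = (-2.8276, 1.3793, 3.5862).
‖u_2‖ = 4.7706, so q_2 = (-0.5927, 0.2891, 0.7517).
q_1·w_3 = (-0.7428)·(-2) + (-0.5571)·3 + (-0.3714)·3 = -1.2999; q_2·w_3 = (-0.5927)·(-2) + 0.2891·3 + 0.7517·3 = 4.3080.
u_3 = w_3 + 1.2999·q_1 − 4.3080·q_2 = (-0.4121, 1.0303, -0.7212).
‖u_3‖ = 1.3234, so q_3 = (-0.3114, 0.7785, -0.5449).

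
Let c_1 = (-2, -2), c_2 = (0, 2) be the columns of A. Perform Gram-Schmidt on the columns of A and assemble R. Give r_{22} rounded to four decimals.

e_1 = c_1/‖c_1‖ = (-2, -2)/2.8284 = (-0.7071, -0.7071).
r_{12} = e_1·c_2 = -1.4142.
u_2 = c_2 + 1.4142·e_1 = (-1.0000, 1.0000).
r_{22} = ‖u_2‖ = 1.4142.

r_{22} = 1.4142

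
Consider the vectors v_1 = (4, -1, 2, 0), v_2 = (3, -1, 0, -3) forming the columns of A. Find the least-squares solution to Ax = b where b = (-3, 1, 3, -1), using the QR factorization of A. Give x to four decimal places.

v_1 = (4, -1, 2, 0); ‖v_1‖ = 4.5826, so e_1 = (0.8729, -0.2182, 0.4364, 0.0000).
e_1·v_2 = 0.8729·3 + (-0.2182)·(-1) + 0.4364·0 + 0.0000·(-3) = 2.8368.
u_2 = v_2 − 2.8368·e_1 = (0.5238, -0.3810, -1.2381, -3.0000).
‖u_2‖ = 3.3094, so e_2 = (0.1583, -0.1151, -0.3741, -0.9065).
Qᵀb = (-1.5275, -0.8058).
Back-substitute: x_2 = -0.8058/3.3094 = -0.2435.
x_1 = (-1.5275 − 2.8368·(-0.2435))/4.5826 = -0.1826.

x = (-0.1826, -0.2435)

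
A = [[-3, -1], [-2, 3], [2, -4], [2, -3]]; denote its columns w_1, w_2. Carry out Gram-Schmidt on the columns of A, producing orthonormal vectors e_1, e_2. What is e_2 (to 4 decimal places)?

e_1 = w_1/‖w_1‖ = (-3, -2, 2, 2)/4.5826 = (-0.6547, -0.4364, 0.4364, 0.4364).
r_{12} = e_1·w_2 = -3.7097.
u_2 = w_2 + 3.7097·e_1 = (-3.4286, 1.3810, -2.3810, -1.3810).
‖u_2‖ = 4.6085, so e_2 = (-0.7440, 0.2997, -0.5166, -0.2997).

e_2 = (-0.7440, 0.2997, -0.5166, -0.2997)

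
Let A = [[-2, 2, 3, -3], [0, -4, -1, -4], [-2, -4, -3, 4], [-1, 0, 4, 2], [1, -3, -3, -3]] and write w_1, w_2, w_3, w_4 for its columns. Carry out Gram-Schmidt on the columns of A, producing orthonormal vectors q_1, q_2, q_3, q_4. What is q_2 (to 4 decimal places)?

w_1 = (-2, 0, -2, -1, 1); ‖w_1‖ = 3.1623, so q_1 = (-0.6325, 0.0000, -0.6325, -0.3162, 0.3162).
q_1·w_2 = (-0.6325)·2 + 0.0000·(-4) + (-0.6325)·(-4) + (-0.3162)·0 + 0.3162·(-3) = 0.3162.
u_2 = w_2 − 0.3162·q_1 = (2.2000, -4.0000, -3.8000, 0.1000, -3.1000).
‖u_2‖ = 6.7007, so q_2 = (0.3283, -0.5969, -0.5671, 0.0149, -0.4626).

q_2 = (0.3283, -0.5969, -0.5671, 0.0149, -0.4626)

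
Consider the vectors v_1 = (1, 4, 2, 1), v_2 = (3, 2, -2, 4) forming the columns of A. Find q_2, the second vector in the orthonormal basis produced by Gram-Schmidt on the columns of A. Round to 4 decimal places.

v_1 = (1, 4, 2, 1); ‖v_1‖ = 4.6904, so q_1 = (0.2132, 0.8528, 0.4264, 0.2132).
q_1·v_2 = 0.2132·3 + 0.8528·2 + 0.4264·(-2) + 0.2132·4 = 2.3452.
u_2 = v_2 − 2.3452·q_1 = (2.5000, 0.0000, -3.0000, 3.5000).
‖u_2‖ = 5.2440, so q_2 = (0.4767, 0.0000, -0.5721, 0.6674).

q_2 = (0.4767, 0.0000, -0.5721, 0.6674)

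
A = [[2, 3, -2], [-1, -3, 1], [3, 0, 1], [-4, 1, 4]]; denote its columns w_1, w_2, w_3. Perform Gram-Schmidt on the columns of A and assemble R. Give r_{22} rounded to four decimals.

r_{22} = 4.2622

w_1 = (2, -1, 3, -4); ‖w_1‖ = 5.4772, so q_1 = (0.3651, -0.1826, 0.5477, -0.7303).
q_1·w_2 = 0.3651·3 + (-0.1826)·(-3) + 0.5477·0 + (-0.7303)·1 = 0.9129.
u_2 = w_2 − 0.9129·q_1 = (2.6667, -2.8333, -0.5000, 1.6667).
r_{22} = ‖u_2‖ = 4.2622.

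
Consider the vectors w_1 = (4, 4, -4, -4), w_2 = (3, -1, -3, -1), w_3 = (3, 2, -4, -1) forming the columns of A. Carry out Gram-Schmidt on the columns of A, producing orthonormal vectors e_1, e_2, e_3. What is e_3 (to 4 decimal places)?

e_3 = (-0.1101, 0.3853, -0.4954, 0.7707)

e_1 = w_1/‖w_1‖ = (4, 4, -4, -4)/8.0000 = (0.5000, 0.5000, -0.5000, -0.5000).
r_{12} = e_1·w_2 = 3.0000.
u_2 = w_2 − 3.0000·e_1 = (1.5000, -2.5000, -1.5000, 0.5000).
‖u_2‖ = 3.3166, so e_2 = (0.4523, -0.7538, -0.4523, 0.1508).
r_{13} = e_1·w_3 = 5.0000; r_{23} = e_2·w_3 = 1.5076.
u_3 = w_3 − 5.0000·e_1 − 1.5076·e_2 = (-0.1818, 0.6364, -0.8182, 1.2727).
‖u_3‖ = 1.6514, so e_3 = (-0.1101, 0.3853, -0.4954, 0.7707).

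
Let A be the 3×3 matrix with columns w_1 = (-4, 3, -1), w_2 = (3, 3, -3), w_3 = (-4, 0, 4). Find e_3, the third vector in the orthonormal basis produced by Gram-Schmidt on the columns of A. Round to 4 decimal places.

e_3 = (0.2265, 0.5661, 0.7926)

e_1 = w_1/‖w_1‖ = (-4, 3, -1)/5.0990 = (-0.7845, 0.5883, -0.1961).
r_{12} = e_1·w_2 = 0.0000.
u_2 = w_2 + 0.0000·e_1 = (3.0000, 3.0000, -3.0000).
‖u_2‖ = 5.1962, so e_2 = (0.5774, 0.5774, -0.5774).
r_{13} = e_1·w_3 = 2.3534; r_{23} = e_2·w_3 = -4.6188.
u_3 = w_3 − 2.3534·e_1 + 4.6188·e_2 = (0.5128, 1.2821, 1.7949).
‖u_3‖ = 2.2646, so e_3 = (0.2265, 0.5661, 0.7926).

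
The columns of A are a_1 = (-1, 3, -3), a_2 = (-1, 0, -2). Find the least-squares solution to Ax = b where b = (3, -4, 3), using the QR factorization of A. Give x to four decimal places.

x = (-1.2391, -0.0652)

q_1 = a_1/‖a_1‖ = (-1, 3, -3)/4.3589 = (-0.2294, 0.6882, -0.6882).
r_{12} = q_1·a_2 = 1.6059.
u_2 = a_2 − 1.6059·q_1 = (-0.6316, -1.1053, -0.8947).
‖u_2‖ = 1.5560, so q_2 = (-0.4059, -0.7103, -0.5750).
Qᵀb = (-5.5060, -0.1015).
Back-substitute: x_2 = -0.1015/1.5560 = -0.0652.
x_1 = (-5.5060 − 1.6059·(-0.0652))/4.3589 = -1.2391.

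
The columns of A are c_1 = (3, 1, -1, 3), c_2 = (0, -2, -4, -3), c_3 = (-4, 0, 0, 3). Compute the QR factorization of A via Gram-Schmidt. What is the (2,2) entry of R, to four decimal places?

c_1 = (3, 1, -1, 3); ‖c_1‖ = 4.4721, so e_1 = (0.6708, 0.2236, -0.2236, 0.6708).
e_1·c_2 = 0.6708·0 + 0.2236·(-2) + (-0.2236)·(-4) + 0.6708·(-3) = -1.5652.
u_2 = c_2 + 1.5652·e_1 = (1.0500, -1.6500, -4.3500, -1.9500).
r_{22} = ‖u_2‖ = 5.1527.

r_{22} = 5.1527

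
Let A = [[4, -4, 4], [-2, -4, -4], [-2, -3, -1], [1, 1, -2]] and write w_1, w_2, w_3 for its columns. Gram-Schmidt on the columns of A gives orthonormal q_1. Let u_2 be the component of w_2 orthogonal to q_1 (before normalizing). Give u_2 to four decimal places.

u_2 = (-3.8400, -4.0800, -3.0800, 1.0400)

w_1 = (4, -2, -2, 1); ‖w_1‖ = 5.0000, so q_1 = (0.8000, -0.4000, -0.4000, 0.2000).
q_1·w_2 = 0.8000·(-4) + (-0.4000)·(-4) + (-0.4000)·(-3) + 0.2000·1 = -0.2000.
u_2 = w_2 + 0.2000·q_1 = (-3.8400, -4.0800, -3.0800, 1.0400).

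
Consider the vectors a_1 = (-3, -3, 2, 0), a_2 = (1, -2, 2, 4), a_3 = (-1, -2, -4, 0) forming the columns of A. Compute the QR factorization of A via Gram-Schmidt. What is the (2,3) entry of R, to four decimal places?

r_{23} = -1.1144

a_1 = (-3, -3, 2, 0); ‖a_1‖ = 4.6904, so q_1 = (-0.6396, -0.6396, 0.4264, 0.0000).
q_1·a_2 = (-0.6396)·1 + (-0.6396)·(-2) + 0.4264·2 + 0.0000·4 = 1.4924.
u_2 = a_2 − 1.4924·q_1 = (1.9545, -1.0455, 1.3636, 4.0000).
‖u_2‖ = 4.7721, so q_2 = (0.4096, -0.2191, 0.2858, 0.8382).
r_{23} = q_2·a_3 = -1.1144.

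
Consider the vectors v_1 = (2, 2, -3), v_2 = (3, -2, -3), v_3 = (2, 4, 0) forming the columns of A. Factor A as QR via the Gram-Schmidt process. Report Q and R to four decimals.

Q = [[0.4851, 0.4422, 0.7544], [0.4851, -0.8539, 0.1886], [-0.7276, -0.2745, 0.6287]], R = [[4.1231, 2.6679, 2.9104], [0.0000, 3.8578, -2.5312], [0.0000, 0.0000, 2.2633]]

v_1 = (2, 2, -3); ‖v_1‖ = 4.1231, so e_1 = (0.4851, 0.4851, -0.7276).
e_1·v_2 = 0.4851·3 + 0.4851·(-2) + (-0.7276)·(-3) = 2.6679.
u_2 = v_2 − 2.6679·e_1 = (1.7059, -3.2941, -1.0588).
‖u_2‖ = 3.8578, so e_2 = (0.4422, -0.8539, -0.2745).
e_1·v_3 = 0.4851·2 + 0.4851·4 + (-0.7276)·0 = 2.9104; e_2·v_3 = 0.4422·2 + (-0.8539)·4 + (-0.2745)·0 = -2.5312.
u_3 = v_3 − 2.9104·e_1 + 2.5312·e_2 = (1.7075, 0.4269, 1.4229).
‖u_3‖ = 2.2633, so e_3 = (0.7544, 0.1886, 0.6287).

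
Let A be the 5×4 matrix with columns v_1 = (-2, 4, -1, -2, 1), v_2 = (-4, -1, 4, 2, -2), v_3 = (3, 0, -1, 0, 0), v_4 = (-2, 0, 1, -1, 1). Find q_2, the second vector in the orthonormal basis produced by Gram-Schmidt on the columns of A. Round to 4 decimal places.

v_1 = (-2, 4, -1, -2, 1); ‖v_1‖ = 5.0990, so q_1 = (-0.3922, 0.7845, -0.1961, -0.3922, 0.1961).
q_1·v_2 = (-0.3922)·(-4) + 0.7845·(-1) + (-0.1961)·4 + (-0.3922)·2 + 0.1961·(-2) = -1.1767.
u_2 = v_2 + 1.1767·q_1 = (-4.4615, -0.0769, 3.7692, 1.5385, -1.7692).
‖u_2‖ = 6.2941, so q_2 = (-0.7088, -0.0122, 0.5989, 0.2444, -0.2811).

q_2 = (-0.7088, -0.0122, 0.5989, 0.2444, -0.2811)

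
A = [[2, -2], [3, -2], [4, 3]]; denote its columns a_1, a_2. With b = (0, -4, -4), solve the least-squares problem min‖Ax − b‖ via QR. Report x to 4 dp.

x = (-0.9571, -0.1227)

a_1 = (2, 3, 4); ‖a_1‖ = 5.3852, so q_1 = (0.3714, 0.5571, 0.7428).
q_1·a_2 = 0.3714·(-2) + 0.5571·(-2) + 0.7428·3 = 0.3714.
u_2 = a_2 − 0.3714·q_1 = (-2.1379, -2.2069, 2.7241).
‖u_2‖ = 4.1063, so q_2 = (-0.5206, -0.5374, 0.6634).
Qᵀb = (-5.1995, -0.5038).
Back-substitute: x_2 = -0.5038/4.1063 = -0.1227.
x_1 = (-5.1995 − 0.3714·(-0.1227))/5.3852 = -0.9571.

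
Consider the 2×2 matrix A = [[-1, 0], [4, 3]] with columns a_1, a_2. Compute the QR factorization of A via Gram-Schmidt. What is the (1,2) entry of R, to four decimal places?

r_{12} = 2.9104

q_1 = a_1/‖a_1‖ = (-1, 4)/4.1231 = (-0.2425, 0.9701).
r_{12} = q_1·a_2 = 2.9104.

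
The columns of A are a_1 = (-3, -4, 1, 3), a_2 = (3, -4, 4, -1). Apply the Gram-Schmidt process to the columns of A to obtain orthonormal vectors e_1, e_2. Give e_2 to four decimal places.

a_1 = (-3, -4, 1, 3); ‖a_1‖ = 5.9161, so e_1 = (-0.5071, -0.6761, 0.1690, 0.5071).
e_1·a_2 = (-0.5071)·3 + (-0.6761)·(-4) + 0.1690·4 + 0.5071·(-1) = 1.3522.
u_2 = a_2 − 1.3522·e_1 = (3.6857, -3.0857, 3.7714, -1.6857).
‖u_2‖ = 6.3381, so e_2 = (0.5815, -0.4869, 0.5950, -0.2660).

e_2 = (0.5815, -0.4869, 0.5950, -0.2660)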